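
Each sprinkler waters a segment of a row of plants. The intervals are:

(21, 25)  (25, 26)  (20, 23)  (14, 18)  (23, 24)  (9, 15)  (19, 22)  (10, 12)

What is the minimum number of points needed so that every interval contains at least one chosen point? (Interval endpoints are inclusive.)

5

Sort by right endpoint; whenever an interval is uncovered, place a point at its right end.
Sorted: [10,12] [9,15] [14,18] [19,22] [20,23] [23,24] [21,25] [25,26]
{[10,12],[9,15]} hit by 12; {[14,18]} hit by 18; {[19,22],[20,23]} hit by 22; {[23,24],[21,25]} hit by 24; {[25,26]} hit by 26.
Points: 12, 18, 22, 24, 26 (5 total).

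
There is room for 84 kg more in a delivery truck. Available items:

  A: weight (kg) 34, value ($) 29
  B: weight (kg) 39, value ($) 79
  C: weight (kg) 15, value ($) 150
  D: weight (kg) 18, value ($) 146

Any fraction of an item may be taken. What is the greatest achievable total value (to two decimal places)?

385.24

Sort by value per unit weight and fill in that order.
Order: C (150/15=10.00) > D (146/18=8.11) > B (79/39=2.03) > A (29/34=0.85)
Fill: take C (15 @ 150) → take D (18 @ 146) → take B (39 @ 79) → take 12/34 of A → 10.24; 84/84 used.
Total value = 385.24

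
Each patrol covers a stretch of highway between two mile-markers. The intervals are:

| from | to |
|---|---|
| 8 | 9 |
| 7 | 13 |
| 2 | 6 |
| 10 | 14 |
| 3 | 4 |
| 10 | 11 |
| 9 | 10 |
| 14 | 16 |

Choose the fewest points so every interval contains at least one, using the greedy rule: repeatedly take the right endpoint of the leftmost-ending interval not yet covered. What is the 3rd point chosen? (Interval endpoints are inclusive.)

Sorted: [3,4] [2,6] [8,9] [9,10] [10,11] [7,13] [10,14] [14,16]
{[3,4],[2,6]} hit by 4; {[8,9],[9,10]} hit by 9; {[10,11],[7,13],[10,14]} hit by 11; {[14,16]} hit by 16.
Points: 4, 9, 11, 16 (4 total).

11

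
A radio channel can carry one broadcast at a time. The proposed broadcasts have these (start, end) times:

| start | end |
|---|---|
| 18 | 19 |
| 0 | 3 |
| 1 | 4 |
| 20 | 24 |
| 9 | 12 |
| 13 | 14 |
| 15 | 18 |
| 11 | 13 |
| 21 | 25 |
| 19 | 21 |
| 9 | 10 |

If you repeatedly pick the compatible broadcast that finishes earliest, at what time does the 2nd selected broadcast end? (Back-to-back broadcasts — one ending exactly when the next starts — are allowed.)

10

Sorted by end: (0,3)  (1,4)  (9,10)  (9,12)  (11,13)  (13,14)  (15,18)  (18,19)  (19,21)  (20,24)  (21,25)
take (0,3); skip (1,4); take (9,10); take (11,13); take (13,14); take (15,18); take (18,19); take (19,21); skip (20,24); take (21,25).
Selected: (0,3) (9,10) (11,13) (13,14) (15,18) (18,19) (19,21) (21,25)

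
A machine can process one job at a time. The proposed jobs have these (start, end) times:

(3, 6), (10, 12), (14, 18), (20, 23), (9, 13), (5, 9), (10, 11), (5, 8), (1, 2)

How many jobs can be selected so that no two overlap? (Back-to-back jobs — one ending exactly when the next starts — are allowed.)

Sort by end time and greedily take each interval whose start is ≥ the last chosen end.
By end time: (1,2), (3,6), (5,8), (5,9), (10,11), (10,12), (9,13), (14,18), (20,23).
Pick (1,2); next start ≥ 2 → (3,6); next start ≥ 6 → (10,11); next start ≥ 11 → (14,18); next start ≥ 18 → (20,23).
Selected 5 jobs.

5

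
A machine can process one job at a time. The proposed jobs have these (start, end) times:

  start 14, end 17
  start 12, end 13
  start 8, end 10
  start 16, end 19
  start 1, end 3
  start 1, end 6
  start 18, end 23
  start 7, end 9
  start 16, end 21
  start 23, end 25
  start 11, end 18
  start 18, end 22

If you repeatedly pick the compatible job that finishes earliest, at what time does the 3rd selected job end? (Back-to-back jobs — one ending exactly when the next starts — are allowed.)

13

Order by finish time; keep every interval that doesn't clash with the previous kept one.
By end time: (1,3), (1,6), (7,9), (8,10), (12,13), (14,17), (11,18), (16,19), (16,21), (18,22), (18,23), (23,25).
Pick (1,3); next start ≥ 3 → (7,9); next start ≥ 9 → (12,13); next start ≥ 13 → (14,17); next start ≥ 17 → (18,22); next start ≥ 22 → (23,25).
Selected: (1,3) (7,9) (12,13) (14,17) (18,22) (23,25)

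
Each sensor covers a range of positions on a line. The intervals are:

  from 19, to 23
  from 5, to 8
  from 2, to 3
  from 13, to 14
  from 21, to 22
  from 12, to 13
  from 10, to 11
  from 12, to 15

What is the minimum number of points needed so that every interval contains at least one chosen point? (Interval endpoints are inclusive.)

Sort by right endpoint; whenever an interval is uncovered, place a point at its right end.
Sorted: [2,3] [5,8] [10,11] [12,13] [13,14] [12,15] [21,22] [19,23]
{[2,3]} hit by 3; {[5,8]} hit by 8; {[10,11]} hit by 11; {[12,13],[13,14],[12,15]} hit by 13; {[21,22],[19,23]} hit by 22.
Points: 3, 8, 11, 13, 22 (5 total).

5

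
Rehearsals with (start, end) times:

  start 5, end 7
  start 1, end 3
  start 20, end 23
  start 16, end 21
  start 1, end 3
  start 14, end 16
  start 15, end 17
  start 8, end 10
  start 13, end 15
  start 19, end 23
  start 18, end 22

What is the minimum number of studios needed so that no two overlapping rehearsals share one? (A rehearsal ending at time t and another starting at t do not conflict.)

starts: [1, 1, 5, 8, 13, 14, 15, 16, 18, 19, 20]
ends:   [3, 3, 7, 10, 15, 16, 17, 21, 22, 23, 23]
s1→1 s1→2 e3→1 e3→0 s5→1 e7→0 s8→1 e10→0 s13→1 s14→2 e15→1 s15→2 e16→1 s16→2 e17→1 s18→2 s19→3 s20→4  — peak 4.

4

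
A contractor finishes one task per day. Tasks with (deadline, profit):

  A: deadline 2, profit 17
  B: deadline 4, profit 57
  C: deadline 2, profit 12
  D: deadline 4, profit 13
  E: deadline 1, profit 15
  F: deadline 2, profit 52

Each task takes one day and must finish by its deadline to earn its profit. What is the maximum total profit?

139

By profit: B(d4,57), F(d2,52), A(d2,17), E(d1,15), D(d4,13), C(d2,12)
B→slot 4; F→slot 2; A→slot 1; E skipped; D→slot 3; C skipped.
Profit = 17 + 52 + 13 + 57 = 139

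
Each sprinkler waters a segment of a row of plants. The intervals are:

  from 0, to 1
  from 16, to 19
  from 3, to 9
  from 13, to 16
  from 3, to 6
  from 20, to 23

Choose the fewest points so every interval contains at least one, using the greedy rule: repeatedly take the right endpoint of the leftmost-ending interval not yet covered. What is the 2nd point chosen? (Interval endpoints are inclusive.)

6

By right end: [0,1]  [3,6]  [3,9]  [13,16]  [16,19]  [20,23]
[0,1] uncovered → point at 1; [3,6] uncovered → point at 6; [13,16] uncovered → point at 16; [20,23] uncovered → point at 23.
Points: 1, 6, 16, 23 (4 total).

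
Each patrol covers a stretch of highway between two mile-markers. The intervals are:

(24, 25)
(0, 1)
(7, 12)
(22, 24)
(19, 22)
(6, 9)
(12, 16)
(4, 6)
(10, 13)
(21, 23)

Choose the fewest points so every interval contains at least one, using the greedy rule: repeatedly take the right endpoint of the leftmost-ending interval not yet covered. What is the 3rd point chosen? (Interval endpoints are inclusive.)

12

Sort by right endpoint; whenever an interval is uncovered, place a point at its right end.
By right end: [0,1]  [4,6]  [6,9]  [7,12]  [10,13]  [12,16]  [19,22]  [21,23]  [22,24]  [24,25]
[0,1] uncovered → point at 1; [4,6] uncovered → point at 6; [7,12] uncovered → point at 12; [19,22] uncovered → point at 22; [24,25] uncovered → point at 25.
Points: 1, 6, 12, 22, 25 (5 total).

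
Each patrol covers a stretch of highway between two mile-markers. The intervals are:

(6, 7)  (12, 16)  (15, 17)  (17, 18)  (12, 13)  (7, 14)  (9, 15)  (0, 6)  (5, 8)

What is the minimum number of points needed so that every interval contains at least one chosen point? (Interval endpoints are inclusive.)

3

Process intervals by earliest right end; each time one isn't hit yet, stab at its right endpoint.
Sorted: [0,6] [6,7] [5,8] [12,13] [7,14] [9,15] [12,16] [15,17] [17,18]
{[0,6],[6,7],[5,8]} hit by 6; {[12,13],[7,14],[9,15],[12,16]} hit by 13; {[15,17],[17,18]} hit by 17.
Points: 6, 13, 17 (3 total).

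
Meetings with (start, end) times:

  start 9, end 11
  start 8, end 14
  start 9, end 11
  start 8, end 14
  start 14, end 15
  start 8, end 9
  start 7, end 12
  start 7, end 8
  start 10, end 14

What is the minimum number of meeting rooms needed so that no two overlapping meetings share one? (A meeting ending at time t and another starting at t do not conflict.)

6

Count concurrent intervals with a sweep; the peak is the room count.
Events (time:±→running): 7:+→1 7:+→2 8:-→1 8:+→2 8:+→3 8:+→4 9:-→3 9:+→4 9:+→5 10:+→6 … peak 6.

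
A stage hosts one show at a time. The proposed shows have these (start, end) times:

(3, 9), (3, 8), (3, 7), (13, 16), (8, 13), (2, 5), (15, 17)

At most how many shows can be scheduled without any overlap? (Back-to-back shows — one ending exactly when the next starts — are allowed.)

Sort by end time and greedily take each interval whose start is ≥ the last chosen end.
Sorted by end: (2,5)  (3,7)  (3,8)  (3,9)  (8,13)  (13,16)  (15,17)
take (2,5); skip (3,7); take (8,13); take (13,16); skip (15,17).
Selected 3 shows.

3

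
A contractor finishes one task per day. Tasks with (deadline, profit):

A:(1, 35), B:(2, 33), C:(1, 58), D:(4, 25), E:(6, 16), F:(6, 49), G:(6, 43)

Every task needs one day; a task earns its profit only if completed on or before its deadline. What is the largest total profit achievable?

Take jobs in profit order; each goes to the latest open slot no later than its deadline.
Profit order: C=58 F=49 G=43 A=35 B=33 D=25 E=16
Assign: C→slot 1, F→slot 6, G→slot 5, A skipped, B→slot 2, D→slot 4, E→slot 3.
Slots: [1:C] [2:B] [3:E] [4:D] [5:G] [6:F]
Profit = 58 + 33 + 16 + 25 + 43 + 49 = 224

224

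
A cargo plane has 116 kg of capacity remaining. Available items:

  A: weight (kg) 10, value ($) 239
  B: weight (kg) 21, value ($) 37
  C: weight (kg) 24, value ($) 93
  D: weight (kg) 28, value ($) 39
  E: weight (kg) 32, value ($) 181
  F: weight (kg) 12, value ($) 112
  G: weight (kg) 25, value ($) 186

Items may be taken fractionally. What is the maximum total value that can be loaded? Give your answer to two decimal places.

Sort by value per unit weight and fill in that order.
Order: A (239/10=23.90) > F (112/12=9.33) > G (186/25=7.44) > E (181/32=5.66) > C (93/24=3.88) > B (37/21=1.76) > D (39/28=1.39)
Fill: take A (10 @ 239) → take F (12 @ 112) → take G (25 @ 186) → take E (32 @ 181) → take C (24 @ 93) → take 13/21 of B → 22.90; 116/116 used.
Total value = 833.90

833.90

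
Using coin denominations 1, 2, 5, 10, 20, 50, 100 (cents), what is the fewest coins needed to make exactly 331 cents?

Greedy: take as many of the largest coin as possible, then repeat with the remainder.
331 − 3×100→31 − 1×20→11 − 1×10→1 − 1×1→0
Total coins = 3 + 1 + 1 + 1 = 6

6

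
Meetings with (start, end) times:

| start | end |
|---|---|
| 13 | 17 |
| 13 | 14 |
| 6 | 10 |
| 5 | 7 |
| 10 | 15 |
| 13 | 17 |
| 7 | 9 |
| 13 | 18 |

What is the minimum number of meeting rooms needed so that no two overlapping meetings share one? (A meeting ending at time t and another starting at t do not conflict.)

The answer is the maximum number of intervals overlapping at any instant.
starts: [5, 6, 7, 10, 13, 13, 13, 13]
ends:   [7, 9, 10, 14, 15, 17, 17, 18]
s5→1 s6→2 e7→1 s7→2 e9→1 e10→0 s10→1 s13→2 s13→3 s13→4 s13→5  — peak 5.

5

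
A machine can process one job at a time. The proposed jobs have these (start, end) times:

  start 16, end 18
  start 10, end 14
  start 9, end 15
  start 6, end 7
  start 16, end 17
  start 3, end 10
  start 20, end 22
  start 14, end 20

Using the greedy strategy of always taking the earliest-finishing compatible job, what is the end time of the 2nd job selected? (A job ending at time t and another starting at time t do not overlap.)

Order by finish time; keep every interval that doesn't clash with the previous kept one.
Sorted by end: (6,7)  (3,10)  (10,14)  (9,15)  (16,17)  (16,18)  (14,20)  (20,22)
take (6,7); skip (3,10); take (10,14); skip (9,15); take (16,17); skip (16,18); take (20,22).
Selected: (6,7) (10,14) (16,17) (20,22)

14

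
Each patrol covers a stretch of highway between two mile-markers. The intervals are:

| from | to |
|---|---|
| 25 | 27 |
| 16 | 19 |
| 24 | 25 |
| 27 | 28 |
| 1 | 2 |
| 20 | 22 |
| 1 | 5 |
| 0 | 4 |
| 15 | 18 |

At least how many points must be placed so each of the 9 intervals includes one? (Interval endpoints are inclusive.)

5

Process intervals by earliest right end; each time one isn't hit yet, stab at its right endpoint.
By right end: [1,2]  [0,4]  [1,5]  [15,18]  [16,19]  [20,22]  [24,25]  [25,27]  [27,28]
[1,2] uncovered → point at 2; [15,18] uncovered → point at 18; [20,22] uncovered → point at 22; [24,25] uncovered → point at 25; [27,28] uncovered → point at 28.
Points: 2, 18, 22, 25, 28 (5 total).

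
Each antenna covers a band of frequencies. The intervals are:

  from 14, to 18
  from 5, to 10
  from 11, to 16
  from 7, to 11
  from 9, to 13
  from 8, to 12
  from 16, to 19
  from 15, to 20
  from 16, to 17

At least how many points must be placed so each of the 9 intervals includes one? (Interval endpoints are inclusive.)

2

Sort by right endpoint; whenever an interval is uncovered, place a point at its right end.
Sorted: [5,10] [7,11] [8,12] [9,13] [11,16] [16,17] [14,18] [16,19] [15,20]
{[5,10],[7,11],[8,12],[9,13]} hit by 10; {[11,16],[16,17],[14,18],[16,19],[15,20]} hit by 16.
Points: 10, 16 (2 total).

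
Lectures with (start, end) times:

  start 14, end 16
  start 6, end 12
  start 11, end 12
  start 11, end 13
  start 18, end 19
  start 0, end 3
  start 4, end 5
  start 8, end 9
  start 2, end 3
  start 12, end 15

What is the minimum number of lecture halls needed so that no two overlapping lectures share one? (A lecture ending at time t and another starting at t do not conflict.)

3

Count concurrent intervals with a sweep; the peak is the room count.
Events (time:±→running): 0:+→1 2:+→2 3:-→1 3:-→0 4:+→1 5:-→0 6:+→1 8:+→2 9:-→1 11:+→2 11:+→3 … peak 3.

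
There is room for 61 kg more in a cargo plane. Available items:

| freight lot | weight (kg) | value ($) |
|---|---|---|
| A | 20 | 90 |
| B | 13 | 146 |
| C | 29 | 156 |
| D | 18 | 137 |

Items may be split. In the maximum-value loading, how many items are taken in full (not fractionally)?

Greedy by value/weight ratio, highest first.
Ratios (sorted): B 11.23, D 7.61, C 5.38, A 4.50
take B (13 @ 146); take D (18 @ 137); take C (29 @ 156); take 1/20 of A → 4.50. Capacity used 61/61.
3 item(s) taken whole; one partial (take 1/20 of A).

3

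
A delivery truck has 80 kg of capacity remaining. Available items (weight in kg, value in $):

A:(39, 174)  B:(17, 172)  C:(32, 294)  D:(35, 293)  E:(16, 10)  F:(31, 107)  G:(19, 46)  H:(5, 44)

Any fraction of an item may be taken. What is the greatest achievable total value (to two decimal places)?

Sort by value per unit weight and fill in that order.
Order: B (172/17=10.12) > C (294/32=9.19) > H (44/5=8.80) > D (293/35=8.37) > A (174/39=4.46) > F (107/31=3.45) > G (46/19=2.42) > E (10/16=0.62)
Fill: take B (17 @ 172) → take C (32 @ 294) → take H (5 @ 44) → take 26/35 of D → 217.66; 80/80 used.
Total value = 727.66

727.66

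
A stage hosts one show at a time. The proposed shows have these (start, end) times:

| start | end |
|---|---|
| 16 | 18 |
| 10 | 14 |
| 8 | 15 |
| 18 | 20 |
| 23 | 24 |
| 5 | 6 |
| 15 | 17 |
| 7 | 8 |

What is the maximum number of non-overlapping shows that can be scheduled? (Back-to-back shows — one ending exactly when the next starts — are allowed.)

Greedy by earliest finish: after sorting by end time, pick each interval compatible with the last pick.
By end time: (5,6), (7,8), (10,14), (8,15), (15,17), (16,18), (18,20), (23,24).
Pick (5,6); next start ≥ 6 → (7,8); next start ≥ 8 → (10,14); next start ≥ 14 → (15,17); next start ≥ 17 → (18,20); next start ≥ 20 → (23,24).
Selected 6 shows.

6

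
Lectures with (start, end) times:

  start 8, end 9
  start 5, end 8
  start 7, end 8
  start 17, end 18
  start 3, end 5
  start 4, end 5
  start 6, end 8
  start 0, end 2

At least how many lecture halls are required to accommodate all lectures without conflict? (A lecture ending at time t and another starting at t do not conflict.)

Count concurrent intervals with a sweep; the peak is the room count.
Events (time:±→running): 0:+→1 2:-→0 3:+→1 4:+→2 5:-→1 5:-→0 5:+→1 6:+→2 7:+→3 … peak 3.

3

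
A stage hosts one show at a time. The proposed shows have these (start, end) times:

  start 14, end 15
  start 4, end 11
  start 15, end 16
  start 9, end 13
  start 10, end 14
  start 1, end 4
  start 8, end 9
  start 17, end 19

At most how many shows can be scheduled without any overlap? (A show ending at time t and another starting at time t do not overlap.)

By end time: (1,4), (8,9), (4,11), (9,13), (10,14), (14,15), (15,16), (17,19).
Pick (1,4); next start ≥ 4 → (8,9); next start ≥ 9 → (9,13); next start ≥ 13 → (14,15); next start ≥ 15 → (15,16); next start ≥ 16 → (17,19).
Selected 6 shows.

6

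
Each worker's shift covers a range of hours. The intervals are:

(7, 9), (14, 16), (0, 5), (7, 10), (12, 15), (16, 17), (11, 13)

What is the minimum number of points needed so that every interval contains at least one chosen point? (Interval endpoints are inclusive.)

4

By right end: [0,5]  [7,9]  [7,10]  [11,13]  [12,15]  [14,16]  [16,17]
[0,5] uncovered → point at 5; [7,9] uncovered → point at 9; [11,13] uncovered → point at 13; [14,16] uncovered → point at 16.
Points: 5, 9, 13, 16 (4 total).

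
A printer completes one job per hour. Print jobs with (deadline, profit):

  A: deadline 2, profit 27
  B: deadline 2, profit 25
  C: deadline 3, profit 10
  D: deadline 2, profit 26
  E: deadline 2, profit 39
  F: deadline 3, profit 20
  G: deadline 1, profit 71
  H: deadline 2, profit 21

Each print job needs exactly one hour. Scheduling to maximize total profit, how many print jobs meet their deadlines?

Take jobs in profit order; each goes to the latest open slot no later than its deadline.
Profit order: G=71 E=39 A=27 D=26 B=25 H=21 F=20 C=10
Assign: G→slot 1, E→slot 2, A skipped, D skipped, B skipped, H skipped, F→slot 3, C skipped.
Slots: [1:G] [2:E] [3:F]
3 of 8 scheduled.

3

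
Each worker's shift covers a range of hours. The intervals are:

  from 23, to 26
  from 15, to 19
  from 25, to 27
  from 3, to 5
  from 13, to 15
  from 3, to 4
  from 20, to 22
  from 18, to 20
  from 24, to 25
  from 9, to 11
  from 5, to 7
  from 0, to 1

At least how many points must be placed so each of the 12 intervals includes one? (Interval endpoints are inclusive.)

Process intervals by earliest right end; each time one isn't hit yet, stab at its right endpoint.
By right end: [0,1]  [3,4]  [3,5]  [5,7]  [9,11]  [13,15]  [15,19]  [18,20]  [20,22]  [24,25]  [23,26]  [25,27]
[0,1] uncovered → point at 1; [3,4] uncovered → point at 4; [5,7] uncovered → point at 7; [9,11] uncovered → point at 11; [13,15] uncovered → point at 15; [18,20] uncovered → point at 20; [24,25] uncovered → point at 25.
Points: 1, 4, 7, 11, 15, 20, 25 (7 total).

7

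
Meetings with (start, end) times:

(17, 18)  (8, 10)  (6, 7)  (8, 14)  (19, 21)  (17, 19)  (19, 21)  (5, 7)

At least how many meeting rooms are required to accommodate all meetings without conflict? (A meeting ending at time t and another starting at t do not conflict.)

2

The answer is the maximum number of intervals overlapping at any instant.
Events (time:±→running): 5:+→1 6:+→2 … peak 2.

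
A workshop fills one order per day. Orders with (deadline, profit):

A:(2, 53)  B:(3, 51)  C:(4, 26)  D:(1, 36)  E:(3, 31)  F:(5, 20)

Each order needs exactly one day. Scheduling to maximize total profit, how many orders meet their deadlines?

Sort by profit descending; place each in the latest free slot ≤ its deadline.
Profit order: A=53 B=51 D=36 E=31 C=26 F=20
Assign: A→slot 2, B→slot 3, D→slot 1, E skipped, C→slot 4, F→slot 5.
Slots: [1:D] [2:A] [3:B] [4:C] [5:F]
5 of 6 scheduled.

5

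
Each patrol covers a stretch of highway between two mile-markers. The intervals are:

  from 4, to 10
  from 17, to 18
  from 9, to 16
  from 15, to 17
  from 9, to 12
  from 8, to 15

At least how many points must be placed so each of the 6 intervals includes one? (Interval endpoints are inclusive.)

2

By right end: [4,10]  [9,12]  [8,15]  [9,16]  [15,17]  [17,18]
[4,10] uncovered → point at 10; [15,17] uncovered → point at 17.
Points: 10, 17 (2 total).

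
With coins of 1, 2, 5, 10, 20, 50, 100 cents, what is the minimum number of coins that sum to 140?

140 − 1×100→40 − 2×20→0
Total coins = 1 + 2 = 3

3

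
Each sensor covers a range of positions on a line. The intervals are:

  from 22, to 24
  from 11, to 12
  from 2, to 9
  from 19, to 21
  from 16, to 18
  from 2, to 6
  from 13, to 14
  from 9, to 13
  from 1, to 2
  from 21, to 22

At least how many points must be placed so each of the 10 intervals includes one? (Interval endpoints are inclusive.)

6

Sorted: [1,2] [2,6] [2,9] [11,12] [9,13] [13,14] [16,18] [19,21] [21,22] [22,24]
{[1,2],[2,6],[2,9]} hit by 2; {[11,12],[9,13]} hit by 12; {[13,14]} hit by 14; {[16,18]} hit by 18; {[19,21],[21,22]} hit by 21; {[22,24]} hit by 24.
Points: 2, 12, 14, 18, 21, 24 (6 total).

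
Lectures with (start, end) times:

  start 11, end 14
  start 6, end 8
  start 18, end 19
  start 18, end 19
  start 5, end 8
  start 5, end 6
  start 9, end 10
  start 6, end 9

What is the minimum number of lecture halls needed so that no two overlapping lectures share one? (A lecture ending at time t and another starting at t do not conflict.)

Count concurrent intervals with a sweep; the peak is the room count.
Events (time:±→running): 5:+→1 5:+→2 6:-→1 6:+→2 6:+→3 … peak 3.

3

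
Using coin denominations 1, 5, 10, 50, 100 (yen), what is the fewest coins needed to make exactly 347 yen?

Greedy: take as many of the largest coin as possible, then repeat with the remainder.
347 = 3×100 + 4×10 + 1×5 + 2×1
Total coins = 3 + 4 + 1 + 2 = 10

10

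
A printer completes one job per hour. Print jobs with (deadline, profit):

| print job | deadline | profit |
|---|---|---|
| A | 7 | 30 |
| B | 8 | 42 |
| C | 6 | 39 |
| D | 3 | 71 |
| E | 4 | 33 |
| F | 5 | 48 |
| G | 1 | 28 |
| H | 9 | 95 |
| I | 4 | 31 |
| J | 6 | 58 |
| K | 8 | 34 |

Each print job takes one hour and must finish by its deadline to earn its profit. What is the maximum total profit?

Take jobs in profit order; each goes to the latest open slot no later than its deadline.
By profit: H(d9,95), D(d3,71), J(d6,58), F(d5,48), B(d8,42), C(d6,39), K(d8,34), E(d4,33), I(d4,31), A(d7,30), G(d1,28)
H→slot 9; D→slot 3; J→slot 6; F→slot 5; B→slot 8; C→slot 4; K→slot 7; E→slot 2; I→slot 1; A skipped; G skipped.
Profit = 31 + 33 + 71 + 39 + 48 + 58 + 34 + 42 + 95 = 451

451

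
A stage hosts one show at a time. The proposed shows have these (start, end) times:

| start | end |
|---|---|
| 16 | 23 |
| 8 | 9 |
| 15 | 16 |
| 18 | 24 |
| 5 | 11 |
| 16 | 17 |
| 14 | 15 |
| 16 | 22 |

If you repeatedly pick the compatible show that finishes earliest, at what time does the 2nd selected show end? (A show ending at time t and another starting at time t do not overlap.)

15

Sorted by end: (8,9)  (5,11)  (14,15)  (15,16)  (16,17)  (16,22)  (16,23)  (18,24)
take (8,9); take (14,15); take (15,16); take (16,17); skip (16,23); take (18,24).
Selected: (8,9) (14,15) (15,16) (16,17) (18,24)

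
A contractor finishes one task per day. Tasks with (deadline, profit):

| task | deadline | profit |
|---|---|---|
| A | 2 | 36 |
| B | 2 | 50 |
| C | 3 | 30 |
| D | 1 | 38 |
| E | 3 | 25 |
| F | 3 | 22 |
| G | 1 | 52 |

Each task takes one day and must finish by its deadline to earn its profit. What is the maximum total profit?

132

Sort by profit descending; place each in the latest free slot ≤ its deadline.
Profit order: G=52 B=50 D=38 A=36 C=30 E=25 F=22
Assign: G→slot 1, B→slot 2, D skipped, A skipped, C→slot 3, E skipped, F skipped.
Slots: [1:G] [2:B] [3:C]
Profit = 52 + 50 + 30 = 132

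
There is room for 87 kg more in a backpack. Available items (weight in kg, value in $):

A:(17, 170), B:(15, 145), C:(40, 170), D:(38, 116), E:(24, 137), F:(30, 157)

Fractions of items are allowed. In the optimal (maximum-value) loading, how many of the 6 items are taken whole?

4

Sort by value per unit weight and fill in that order.
Ratios (sorted): A 10.00, B 9.67, E 5.71, F 5.23, C 4.25, D 3.05
take A (17 @ 170); take B (15 @ 145); take E (24 @ 137); take F (30 @ 157); take 1/40 of C → 4.25. Capacity used 87/87.
4 item(s) taken whole; one partial (take 1/40 of C).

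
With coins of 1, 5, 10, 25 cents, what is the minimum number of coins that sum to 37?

4

37 = 1×25 + 1×10 + 2×1
Total coins = 1 + 1 + 2 = 4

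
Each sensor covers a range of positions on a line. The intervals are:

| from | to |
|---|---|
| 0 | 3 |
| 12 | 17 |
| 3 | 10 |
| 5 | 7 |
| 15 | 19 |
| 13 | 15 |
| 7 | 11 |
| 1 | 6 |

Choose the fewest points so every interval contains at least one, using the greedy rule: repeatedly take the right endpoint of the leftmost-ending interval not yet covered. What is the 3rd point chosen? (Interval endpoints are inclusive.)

Sort by right endpoint; whenever an interval is uncovered, place a point at its right end.
By right end: [0,3]  [1,6]  [5,7]  [3,10]  [7,11]  [13,15]  [12,17]  [15,19]
[0,3] uncovered → point at 3; [5,7] uncovered → point at 7; [13,15] uncovered → point at 15.
Points: 3, 7, 15 (3 total).

15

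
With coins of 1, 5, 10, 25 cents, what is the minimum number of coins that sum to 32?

4

Use the largest denomination that fits, subtract, and repeat.
32 = 1×25 + 1×5 + 2×1
Total coins = 1 + 1 + 2 = 4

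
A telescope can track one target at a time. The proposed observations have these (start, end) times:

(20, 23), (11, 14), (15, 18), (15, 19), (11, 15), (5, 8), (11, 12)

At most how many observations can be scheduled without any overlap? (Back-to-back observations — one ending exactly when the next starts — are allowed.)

4

Sorted by end: (5,8)  (11,12)  (11,14)  (11,15)  (15,18)  (15,19)  (20,23)
take (5,8); take (11,12); take (15,18); skip (15,19); take (20,23).
Selected 4 observations.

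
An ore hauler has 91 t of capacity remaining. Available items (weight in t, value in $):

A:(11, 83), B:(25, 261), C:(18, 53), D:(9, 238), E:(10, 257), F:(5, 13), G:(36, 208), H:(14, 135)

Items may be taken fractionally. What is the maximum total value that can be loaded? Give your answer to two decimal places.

Ratios (sorted): D 26.44, E 25.70, B 10.44, H 9.64, A 7.55, G 5.78, C 2.94, F 2.60
take D (9 @ 238); take E (10 @ 257); take B (25 @ 261); take H (14 @ 135); take A (11 @ 83); take 22/36 of G → 127.11. Capacity used 91/91.
Total value = 1101.11

1101.11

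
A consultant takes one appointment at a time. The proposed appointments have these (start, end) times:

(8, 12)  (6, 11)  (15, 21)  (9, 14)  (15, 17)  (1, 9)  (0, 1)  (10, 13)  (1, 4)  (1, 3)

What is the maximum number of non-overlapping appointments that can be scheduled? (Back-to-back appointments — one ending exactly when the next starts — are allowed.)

Sorted by end: (0,1)  (1,3)  (1,4)  (1,9)  (6,11)  (8,12)  (10,13)  (9,14)  (15,17)  (15,21)
take (0,1); take (1,3); take (6,11); take (15,17).
Selected 4 appointments.

4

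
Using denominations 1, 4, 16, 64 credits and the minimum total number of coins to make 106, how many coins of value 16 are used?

2

106 − 1×64→42 − 2×16→10 − 2×4→2 − 2×1→0
Count of 16: 2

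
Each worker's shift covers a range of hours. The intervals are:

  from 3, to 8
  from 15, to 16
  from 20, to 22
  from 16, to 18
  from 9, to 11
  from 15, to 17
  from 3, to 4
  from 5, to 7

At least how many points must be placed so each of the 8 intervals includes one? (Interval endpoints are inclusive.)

Process intervals by earliest right end; each time one isn't hit yet, stab at its right endpoint.
By right end: [3,4]  [5,7]  [3,8]  [9,11]  [15,16]  [15,17]  [16,18]  [20,22]
[3,4] uncovered → point at 4; [5,7] uncovered → point at 7; [9,11] uncovered → point at 11; [15,16] uncovered → point at 16; [20,22] uncovered → point at 22.
Points: 4, 7, 11, 16, 22 (5 total).

5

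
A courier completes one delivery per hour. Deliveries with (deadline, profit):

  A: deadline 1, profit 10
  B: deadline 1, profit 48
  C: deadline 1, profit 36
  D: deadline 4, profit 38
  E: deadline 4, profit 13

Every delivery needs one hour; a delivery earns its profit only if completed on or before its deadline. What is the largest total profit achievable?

Sort by profit descending; place each in the latest free slot ≤ its deadline.
By profit: B(d1,48), D(d4,38), C(d1,36), E(d4,13), A(d1,10)
B→slot 1; D→slot 4; C skipped; E→slot 3; A skipped.
Profit = 48 + 13 + 38 = 99

99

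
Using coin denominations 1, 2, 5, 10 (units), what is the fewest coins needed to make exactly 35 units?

Use the largest denomination that fits, subtract, and repeat.
35 − 3×10→5 − 1×5→0
Total coins = 3 + 1 = 4

4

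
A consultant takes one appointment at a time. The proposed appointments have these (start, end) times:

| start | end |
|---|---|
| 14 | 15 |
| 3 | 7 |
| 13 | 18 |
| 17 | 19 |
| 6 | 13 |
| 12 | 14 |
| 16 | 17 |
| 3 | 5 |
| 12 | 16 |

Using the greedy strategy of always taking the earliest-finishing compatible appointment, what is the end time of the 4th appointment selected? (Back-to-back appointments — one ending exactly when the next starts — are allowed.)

Order by finish time; keep every interval that doesn't clash with the previous kept one.
Sorted by end: (3,5)  (3,7)  (6,13)  (12,14)  (14,15)  (12,16)  (16,17)  (13,18)  (17,19)
take (3,5); take (6,13); take (14,15); skip (12,16); take (16,17); take (17,19).
Selected: (3,5) (6,13) (14,15) (16,17) (17,19)

17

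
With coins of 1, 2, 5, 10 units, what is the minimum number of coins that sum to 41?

5

41 − 4×10→1 − 1×1→0
Total coins = 4 + 1 = 5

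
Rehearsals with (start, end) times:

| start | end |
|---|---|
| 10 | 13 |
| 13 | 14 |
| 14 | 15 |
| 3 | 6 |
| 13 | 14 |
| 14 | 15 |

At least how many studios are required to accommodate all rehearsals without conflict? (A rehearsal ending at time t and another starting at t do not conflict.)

The answer is the maximum number of intervals overlapping at any instant.
starts: [3, 10, 13, 13, 14, 14]
ends:   [6, 13, 14, 14, 15, 15]
s3→1 e6→0 s10→1 e13→0 s13→1 s13→2  — peak 2.

2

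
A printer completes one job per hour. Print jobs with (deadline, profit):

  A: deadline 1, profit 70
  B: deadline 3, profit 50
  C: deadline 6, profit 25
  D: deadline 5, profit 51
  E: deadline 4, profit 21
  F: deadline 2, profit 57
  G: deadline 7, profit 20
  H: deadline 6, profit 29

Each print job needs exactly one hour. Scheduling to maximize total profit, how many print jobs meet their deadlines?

7

Sort by profit descending; place each in the latest free slot ≤ its deadline.
Profit order: A=70 F=57 D=51 B=50 H=29 C=25 E=21 G=20
Assign: A→slot 1, F→slot 2, D→slot 5, B→slot 3, H→slot 6, C→slot 4, E skipped, G→slot 7.
Slots: [1:A] [2:F] [3:B] [4:C] [5:D] [6:H] [7:G]
7 of 8 scheduled.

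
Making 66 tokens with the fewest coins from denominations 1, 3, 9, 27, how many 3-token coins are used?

1

66 = 2×27 + 1×9 + 1×3
Count of 3: 1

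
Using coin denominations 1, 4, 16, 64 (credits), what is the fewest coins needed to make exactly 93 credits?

6

93 − 1×64→29 − 1×16→13 − 3×4→1 − 1×1→0
Total coins = 1 + 1 + 3 + 1 = 6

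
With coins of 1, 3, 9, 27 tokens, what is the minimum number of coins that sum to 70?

70 = 2×27 + 1×9 + 2×3 + 1×1
Total coins = 2 + 1 + 2 + 1 = 6

6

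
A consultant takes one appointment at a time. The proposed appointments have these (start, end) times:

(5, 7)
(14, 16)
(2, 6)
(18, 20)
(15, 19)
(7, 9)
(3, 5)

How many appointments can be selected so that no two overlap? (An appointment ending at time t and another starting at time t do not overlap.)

By end time: (3,5), (2,6), (5,7), (7,9), (14,16), (15,19), (18,20).
Pick (3,5); next start ≥ 5 → (5,7); next start ≥ 7 → (7,9); next start ≥ 9 → (14,16); next start ≥ 16 → (18,20).
Selected 5 appointments.

5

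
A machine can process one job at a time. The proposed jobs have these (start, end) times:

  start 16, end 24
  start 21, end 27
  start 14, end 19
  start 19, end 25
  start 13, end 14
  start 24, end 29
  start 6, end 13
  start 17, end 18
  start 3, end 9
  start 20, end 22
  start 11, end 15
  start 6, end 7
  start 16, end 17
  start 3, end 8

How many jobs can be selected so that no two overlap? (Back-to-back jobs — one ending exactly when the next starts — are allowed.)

Sorted by end: (6,7)  (3,8)  (3,9)  (6,13)  (13,14)  (11,15)  (16,17)  (17,18)  (14,19)  (20,22)  (16,24)  (19,25)  (21,27)  (24,29)
take (6,7); take (13,14); skip (11,15); take (16,17); take (17,18); take (20,22); skip (21,27); take (24,29).
Selected 6 jobs.

6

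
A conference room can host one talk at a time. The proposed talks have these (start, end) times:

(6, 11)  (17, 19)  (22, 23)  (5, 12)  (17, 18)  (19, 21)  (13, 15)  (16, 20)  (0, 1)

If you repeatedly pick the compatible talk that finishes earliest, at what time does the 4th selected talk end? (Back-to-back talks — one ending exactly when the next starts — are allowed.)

Order by finish time; keep every interval that doesn't clash with the previous kept one.
Sorted by end: (0,1)  (6,11)  (5,12)  (13,15)  (17,18)  (17,19)  (16,20)  (19,21)  (22,23)
take (0,1); take (6,11); take (13,15); take (17,18); take (19,21); take (22,23).
Selected: (0,1) (6,11) (13,15) (17,18) (19,21) (22,23)

18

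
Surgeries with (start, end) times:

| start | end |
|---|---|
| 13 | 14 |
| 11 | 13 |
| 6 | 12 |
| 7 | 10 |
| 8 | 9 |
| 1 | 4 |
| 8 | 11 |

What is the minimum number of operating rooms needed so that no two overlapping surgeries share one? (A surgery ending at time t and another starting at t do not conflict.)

Events (time:±→running): 1:+→1 4:-→0 6:+→1 7:+→2 8:+→3 8:+→4 … peak 4.

4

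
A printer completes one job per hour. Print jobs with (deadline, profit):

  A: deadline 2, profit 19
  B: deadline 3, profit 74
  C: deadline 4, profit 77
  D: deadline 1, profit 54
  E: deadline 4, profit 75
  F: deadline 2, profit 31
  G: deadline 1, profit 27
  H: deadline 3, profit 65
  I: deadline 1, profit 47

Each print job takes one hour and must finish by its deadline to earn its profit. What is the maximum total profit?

Sort by profit descending; place each in the latest free slot ≤ its deadline.
By profit: C(d4,77), E(d4,75), B(d3,74), H(d3,65), D(d1,54), I(d1,47), F(d2,31), G(d1,27), A(d2,19)
C→slot 4; E→slot 3; B→slot 2; H→slot 1; D skipped; I skipped; F skipped; G skipped; A skipped.
Profit = 65 + 74 + 75 + 77 = 291

291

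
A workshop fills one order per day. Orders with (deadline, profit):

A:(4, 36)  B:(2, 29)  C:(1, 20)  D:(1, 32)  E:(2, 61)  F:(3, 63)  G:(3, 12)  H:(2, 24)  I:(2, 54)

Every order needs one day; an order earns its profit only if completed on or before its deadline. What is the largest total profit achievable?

214

Sort by profit descending; place each in the latest free slot ≤ its deadline.
Profit order: F=63 E=61 I=54 A=36 D=32 B=29 H=24 C=20 G=12
Assign: F→slot 3, E→slot 2, I→slot 1, A→slot 4, D skipped, B skipped, H skipped, C skipped, G skipped.
Slots: [1:I] [2:E] [3:F] [4:A]
Profit = 54 + 61 + 63 + 36 = 214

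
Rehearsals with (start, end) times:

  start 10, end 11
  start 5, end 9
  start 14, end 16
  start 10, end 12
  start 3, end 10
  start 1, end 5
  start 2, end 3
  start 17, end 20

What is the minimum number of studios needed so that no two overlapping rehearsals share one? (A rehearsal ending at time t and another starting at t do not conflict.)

The answer is the maximum number of intervals overlapping at any instant.
starts: [1, 2, 3, 5, 10, 10, 14, 17]
ends:   [3, 5, 9, 10, 11, 12, 16, 20]
s1→1 s2→2  — peak 2.

2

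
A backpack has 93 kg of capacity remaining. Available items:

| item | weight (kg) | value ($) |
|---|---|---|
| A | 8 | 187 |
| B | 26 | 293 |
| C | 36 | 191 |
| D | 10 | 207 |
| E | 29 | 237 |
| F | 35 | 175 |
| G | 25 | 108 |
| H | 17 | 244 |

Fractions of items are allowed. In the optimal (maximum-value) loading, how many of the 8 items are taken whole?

Ratios (sorted): A 23.38, D 20.70, H 14.35, B 11.27, E 8.17, C 5.31, F 5.00, G 4.32
take A (8 @ 187); take D (10 @ 207); take H (17 @ 244); take B (26 @ 293); take E (29 @ 237); take 3/36 of C → 15.92. Capacity used 93/93.
5 item(s) taken whole; one partial (take 3/36 of C).

5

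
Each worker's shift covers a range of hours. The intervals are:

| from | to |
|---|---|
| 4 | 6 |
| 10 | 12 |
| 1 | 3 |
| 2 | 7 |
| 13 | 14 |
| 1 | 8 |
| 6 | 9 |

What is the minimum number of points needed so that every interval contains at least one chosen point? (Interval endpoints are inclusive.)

By right end: [1,3]  [4,6]  [2,7]  [1,8]  [6,9]  [10,12]  [13,14]
[1,3] uncovered → point at 3; [4,6] uncovered → point at 6; [10,12] uncovered → point at 12; [13,14] uncovered → point at 14.
Points: 3, 6, 12, 14 (4 total).

4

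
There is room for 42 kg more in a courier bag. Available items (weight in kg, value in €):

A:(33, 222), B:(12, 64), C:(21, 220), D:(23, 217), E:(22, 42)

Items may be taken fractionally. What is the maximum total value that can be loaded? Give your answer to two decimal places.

418.13

Sort by value per unit weight and fill in that order.
Ratios (sorted): C 10.48, D 9.43, A 6.73, B 5.33, E 1.91
take C (21 @ 220); take 21/23 of D → 198.13. Capacity used 42/42.
Total value = 418.13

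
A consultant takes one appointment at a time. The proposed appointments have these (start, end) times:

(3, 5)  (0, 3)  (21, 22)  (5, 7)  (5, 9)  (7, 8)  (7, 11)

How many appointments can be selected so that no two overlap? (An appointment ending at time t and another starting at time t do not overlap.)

5

Order by finish time; keep every interval that doesn't clash with the previous kept one.
Sorted by end: (0,3)  (3,5)  (5,7)  (7,8)  (5,9)  (7,11)  (21,22)
take (0,3); take (3,5); take (5,7); take (7,8); take (21,22).
Selected 5 appointments.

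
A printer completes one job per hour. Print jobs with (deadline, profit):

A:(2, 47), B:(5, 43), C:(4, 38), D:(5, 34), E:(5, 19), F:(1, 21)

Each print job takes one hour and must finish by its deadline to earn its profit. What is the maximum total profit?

183

Sort by profit descending; place each in the latest free slot ≤ its deadline.
By profit: A(d2,47), B(d5,43), C(d4,38), D(d5,34), F(d1,21), E(d5,19)
A→slot 2; B→slot 5; C→slot 4; D→slot 3; F→slot 1; E skipped.
Profit = 21 + 47 + 34 + 38 + 43 = 183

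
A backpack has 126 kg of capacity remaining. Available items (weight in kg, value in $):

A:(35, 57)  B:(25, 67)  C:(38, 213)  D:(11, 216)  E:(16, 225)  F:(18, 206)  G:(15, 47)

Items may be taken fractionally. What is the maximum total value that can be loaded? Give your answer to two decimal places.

978.89

Greedy by value/weight ratio, highest first.
Order: D (216/11=19.64) > E (225/16=14.06) > F (206/18=11.44) > C (213/38=5.61) > G (47/15=3.13) > B (67/25=2.68) > A (57/35=1.63)
Fill: take D (11 @ 216) → take E (16 @ 225) → take F (18 @ 206) → take C (38 @ 213) → take G (15 @ 47) → take B (25 @ 67) → take 3/35 of A → 4.89; 126/126 used.
Total value = 978.89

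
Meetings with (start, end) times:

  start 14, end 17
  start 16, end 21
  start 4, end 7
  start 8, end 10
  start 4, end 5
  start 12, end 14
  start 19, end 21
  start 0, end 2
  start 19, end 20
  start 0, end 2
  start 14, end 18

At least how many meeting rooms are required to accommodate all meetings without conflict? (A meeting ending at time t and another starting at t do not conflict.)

3

starts: [0, 0, 4, 4, 8, 12, 14, 14, 16, 19, 19]
ends:   [2, 2, 5, 7, 10, 14, 17, 18, 20, 21, 21]
s0→1 s0→2 e2→1 e2→0 s4→1 s4→2 e5→1 e7→0 s8→1 e10→0 s12→1 e14→0 s14→1 s14→2 s16→3  — peak 3.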